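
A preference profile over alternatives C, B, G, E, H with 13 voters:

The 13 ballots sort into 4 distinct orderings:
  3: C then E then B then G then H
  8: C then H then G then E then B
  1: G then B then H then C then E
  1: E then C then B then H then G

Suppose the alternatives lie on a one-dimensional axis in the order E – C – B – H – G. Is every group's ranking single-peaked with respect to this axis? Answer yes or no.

no

Axis positions: E=1, C=2, B=3, H=4, G=5.
Group 1: ranking walks positions 2-1-3-5-4; G is ranked above H even though H lies between G and the peak C on the axis — preferences dip and rise again. Not single-peaked.
Group 2: ranking walks positions 2-4-5-1-3; H is ranked above B even though B lies between H and the peak C on the axis — preferences dip and rise again. Not single-peaked.
Group 3: ranking walks positions 5-3-4-2-1; B is ranked above H even though H lies between B and the peak G on the axis — preferences dip and rise again. Not single-peaked.
Group 4 (peak E at position 1): ranking walks positions 1-2-3-4-5, expanding outward from the peak — single-peaked.
Group 1 violates single-peakedness, so the profile is not single-peaked on this axis.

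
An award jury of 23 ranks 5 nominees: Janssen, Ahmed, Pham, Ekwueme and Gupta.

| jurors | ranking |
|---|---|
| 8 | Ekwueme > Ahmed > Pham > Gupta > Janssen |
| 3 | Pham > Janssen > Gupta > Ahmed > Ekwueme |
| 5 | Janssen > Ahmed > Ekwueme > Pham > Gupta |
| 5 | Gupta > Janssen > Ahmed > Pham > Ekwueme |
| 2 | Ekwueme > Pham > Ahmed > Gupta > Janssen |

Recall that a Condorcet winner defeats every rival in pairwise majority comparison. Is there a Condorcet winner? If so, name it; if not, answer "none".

Head-to-head results (23 jurors):
Janssen vs Ahmed: Janssen wins 13–10.
Janssen vs Pham: Pham wins 13–10.
Janssen vs Ekwueme: Janssen is ranked higher on 3+5+5 = 13 ballots, Ekwueme on 10. Janssen wins 13–10.
Janssen vs Gupta: Janssen preferred on 3+5 = 8 ballots; Gupta wins 15–8.
Ahmed vs Pham: Ahmed is ranked higher on 8+5+5 = 18 ballots, Pham on 5. Ahmed wins 18–5.
Ahmed vs Ekwueme: Ahmed wins 13–10.
Ahmed vs Gupta: Ahmed is ranked higher on 8+5+2 = 15 ballots, Gupta on 8. Ahmed wins 15–8.
Pham vs Ekwueme: Ekwueme wins 15–8.
Pham–Gupta: Pham 18–5.
Ekwueme–Gupta: Ekwueme 15–8.
Every nominee loses at least once (Janssen loses to Pham; Ahmed loses to Janssen; Pham loses to Ahmed; Ekwueme loses to Janssen; Gupta loses to Ahmed). The majority relation contains the cycle Janssen beats Ahmed beats Pham beats Janssen, so there is no Condorcet winner.

none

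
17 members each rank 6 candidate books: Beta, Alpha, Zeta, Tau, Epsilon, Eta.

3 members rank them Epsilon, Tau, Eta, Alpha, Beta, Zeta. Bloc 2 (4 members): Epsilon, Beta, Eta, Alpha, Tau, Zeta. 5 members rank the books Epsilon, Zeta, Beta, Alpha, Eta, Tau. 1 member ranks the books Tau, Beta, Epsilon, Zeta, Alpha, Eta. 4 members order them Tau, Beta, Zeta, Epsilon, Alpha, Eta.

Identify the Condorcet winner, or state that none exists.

Epsilon

Pairwise majorities:
Beta–Alpha: Beta 14–3.
Beta vs Zeta: Beta, 12–5.
Beta vs Tau: Beta, 9–8.
Beta vs Epsilon: Epsilon, 12–5.
Beta–Eta: Beta 14–3.
Alpha vs Zeta: Zeta, 10–7.
Alpha vs Tau: Alpha, 9–8.
Alpha vs Epsilon: Epsilon wins 17–0.
Alpha vs Eta: Alpha, 10–7.
Zeta–Tau: Tau 12–5.
Zeta–Epsilon: Epsilon 13–4.
Zeta–Eta: Zeta 10–7.
Tau vs Epsilon: Epsilon, 12–5.
Tau–Eta: Eta 9–8.
Epsilon vs Eta: Epsilon, 17–0.
Epsilon beats each of Beta, Alpha, Zeta, Tau, Eta — Epsilon is the Condorcet winner.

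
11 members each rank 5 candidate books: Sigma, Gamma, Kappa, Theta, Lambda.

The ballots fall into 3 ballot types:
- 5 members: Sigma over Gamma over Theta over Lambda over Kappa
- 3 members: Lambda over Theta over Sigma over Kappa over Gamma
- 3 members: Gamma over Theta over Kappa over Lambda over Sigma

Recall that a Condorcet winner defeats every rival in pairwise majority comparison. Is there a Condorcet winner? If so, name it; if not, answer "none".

Check each pair by majority over 11 ballots:
Sigma vs Gamma: Sigma preferred on 5+3 = 8 ballots; Sigma wins 8–3.
Sigma–Kappa: Sigma 8–3.
Sigma vs Theta: Sigma is ranked higher on 5 ballots, Theta on 6. Theta wins 6–5.
Sigma vs Lambda: Lambda wins 6–5.
Gamma vs Kappa: Gamma wins 8–3.
Gamma–Theta: Gamma 8–3.
Gamma vs Lambda: Gamma wins 8–3.
Kappa–Theta: Theta 11–0.
Kappa–Lambda: Lambda 8–3.
Theta vs Lambda: Theta is ranked higher on 5+3 = 8 ballots, Lambda on 3. Theta wins 8–3.
Every book loses at least once (Sigma loses to Theta; Gamma loses to Sigma; Kappa loses to Sigma; Theta loses to Gamma; Lambda loses to Gamma). The majority relation contains the cycle Sigma beats Gamma beats Theta beats Sigma, so there is no Condorcet winner.

none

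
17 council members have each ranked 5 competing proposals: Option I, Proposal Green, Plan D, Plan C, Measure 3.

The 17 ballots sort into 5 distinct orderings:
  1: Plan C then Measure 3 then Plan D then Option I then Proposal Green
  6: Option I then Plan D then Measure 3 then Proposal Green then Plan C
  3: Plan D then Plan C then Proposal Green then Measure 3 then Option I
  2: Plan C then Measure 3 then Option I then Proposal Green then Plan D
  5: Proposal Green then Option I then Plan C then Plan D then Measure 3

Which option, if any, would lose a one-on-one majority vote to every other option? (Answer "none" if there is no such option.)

none

Pairwise majorities:
Option I vs Proposal Green: Option I wins 9–8.
Option I vs Plan D: 13 to 4, Option I.
Option I vs Plan C: 6+5 = 11 for Option I, 6 for Plan C — Option I by 11–6.
Option I–Measure 3: Option I 11–6.
Proposal Green vs Plan D: Plan D wins 10–7.
Proposal Green vs Plan C: 6+5 = 11 for Proposal Green, 6 for Plan C — Proposal Green by 11–6.
Proposal Green vs Measure 3: Measure 3, 9–8.
Plan D vs Plan C: 6+3 = 9 for Plan D, 8 for Plan C — Plan D by 9–8.
Plan D vs Measure 3: Plan D is ranked higher on 6+3+5 = 14 ballots, Measure 3 on 3. Plan D wins 14–3.
Plan C–Measure 3: Plan C 11–6.
Each option has at least one pairwise win (Option I beats Proposal Green; Proposal Green beats Plan C; Plan D beats Proposal Green; Plan C beats Measure 3; Measure 3 beats Proposal Green) — no Condorcet loser.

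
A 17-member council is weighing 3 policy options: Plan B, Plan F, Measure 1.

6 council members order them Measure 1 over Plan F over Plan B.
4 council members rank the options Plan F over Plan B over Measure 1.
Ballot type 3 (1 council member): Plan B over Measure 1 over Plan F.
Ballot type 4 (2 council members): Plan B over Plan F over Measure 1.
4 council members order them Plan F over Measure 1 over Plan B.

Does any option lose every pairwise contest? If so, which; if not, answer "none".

Head-to-head results (17 council members):
Plan B vs Plan F: Plan B is ranked higher on 1+2 = 3 ballots, Plan F on 14. Plan F wins 14–3.
Plan B vs Measure 1: Plan B is ranked higher on 4+1+2 = 7 ballots, Measure 1 on 10. Measure 1 wins 10–7.
Plan F vs Measure 1: Plan F wins 10–7.
Plan B is beaten in every head-to-head and is the Condorcet loser.

Plan B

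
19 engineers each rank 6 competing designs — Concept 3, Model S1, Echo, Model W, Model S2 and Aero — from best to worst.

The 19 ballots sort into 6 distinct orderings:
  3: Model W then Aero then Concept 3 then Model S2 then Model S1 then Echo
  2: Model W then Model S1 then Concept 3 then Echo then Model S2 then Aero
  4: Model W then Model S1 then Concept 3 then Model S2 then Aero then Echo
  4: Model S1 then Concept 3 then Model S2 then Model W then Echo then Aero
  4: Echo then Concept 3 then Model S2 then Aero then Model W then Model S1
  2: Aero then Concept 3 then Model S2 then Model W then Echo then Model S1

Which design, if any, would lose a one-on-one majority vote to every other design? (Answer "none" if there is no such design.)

Pairwise majorities:
Concept 3 vs Model S1: 9 to 10, Model S1.
Concept 3–Echo: Concept 3 15–4.
Concept 3 vs Model W: 4+4+2 = 10 for Concept 3, 9 for Model W — Concept 3 by 10–9.
Concept 3 vs Model S2: Concept 3 wins 19–0.
Concept 3 vs Aero: Concept 3, 14–5.
Model S1 vs Echo: Model S1 is ranked higher on 3+2+4+4 = 13 ballots, Echo on 6. Model S1 wins 13–6.
Model S1–Model W: Model W 15–4.
Model S1–Model S2: Model S1 10–9.
Model S1 vs Aero: Model S1 wins 10–9.
Echo vs Model W: Model W, 15–4.
Echo–Model S2: Model S2 13–6.
Echo–Aero: Echo 10–9.
Model W vs Model S2: Model S2 wins 10–9.
Model W vs Aero: 3+2+4+4 = 13 for Model W, 6 for Aero — Model W by 13–6.
Model S2–Aero: Model S2 14–5.
Aero is beaten in every head-to-head and is the Condorcet loser.

Aero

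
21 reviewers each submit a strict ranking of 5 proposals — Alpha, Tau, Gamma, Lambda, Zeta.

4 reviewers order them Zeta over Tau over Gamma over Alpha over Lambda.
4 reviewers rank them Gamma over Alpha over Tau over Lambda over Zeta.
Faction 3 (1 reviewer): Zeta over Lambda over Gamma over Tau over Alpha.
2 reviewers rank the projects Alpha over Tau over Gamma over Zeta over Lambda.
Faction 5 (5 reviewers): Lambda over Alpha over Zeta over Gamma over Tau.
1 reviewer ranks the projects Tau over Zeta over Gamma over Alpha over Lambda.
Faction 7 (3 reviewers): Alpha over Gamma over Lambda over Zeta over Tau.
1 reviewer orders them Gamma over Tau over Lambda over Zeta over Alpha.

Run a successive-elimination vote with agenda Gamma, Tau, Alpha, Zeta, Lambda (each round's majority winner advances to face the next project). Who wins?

Round 1: Gamma vs Tau — 14–7, Gamma advances.
Round 2: Gamma vs Alpha — 11–10, Gamma advances.
Round 3: Gamma vs Zeta — 10–11, Zeta advances.
Round 4: Zeta vs Lambda — 8–13, Lambda advances.
Lambda survives the agenda.

Lambda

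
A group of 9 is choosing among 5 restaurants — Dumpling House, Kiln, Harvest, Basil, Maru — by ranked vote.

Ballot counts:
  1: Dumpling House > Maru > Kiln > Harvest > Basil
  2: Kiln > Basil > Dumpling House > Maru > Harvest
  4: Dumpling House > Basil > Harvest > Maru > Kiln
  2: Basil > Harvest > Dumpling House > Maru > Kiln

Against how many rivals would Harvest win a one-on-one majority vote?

Harvest against each rival (9 friends):
Harvest–Dumpling House: Dumpling House 7–2.
Harvest vs Kiln: 4+2 = 6 for Harvest, 3 for Kiln — Harvest by 6–3.
Harvest vs Basil: 1 for Harvest, 8 for Basil — Basil by 8–1.
Harvest vs Maru: Harvest, 6–3.
Harvest beats Kiln, Maru; loses to Dumpling House, Basil — 2 pairwise wins.

2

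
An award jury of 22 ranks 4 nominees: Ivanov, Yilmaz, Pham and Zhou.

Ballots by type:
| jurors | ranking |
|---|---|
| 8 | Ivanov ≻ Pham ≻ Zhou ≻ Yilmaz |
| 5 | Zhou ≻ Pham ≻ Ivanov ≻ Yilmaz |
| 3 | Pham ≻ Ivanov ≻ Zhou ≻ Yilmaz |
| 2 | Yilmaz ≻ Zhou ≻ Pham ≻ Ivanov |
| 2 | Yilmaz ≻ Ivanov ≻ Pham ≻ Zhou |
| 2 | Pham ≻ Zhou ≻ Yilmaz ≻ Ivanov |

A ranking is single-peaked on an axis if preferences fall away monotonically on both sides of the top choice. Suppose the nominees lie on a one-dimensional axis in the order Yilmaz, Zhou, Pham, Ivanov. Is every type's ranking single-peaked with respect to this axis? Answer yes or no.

Axis positions: Yilmaz=1, Zhou=2, Pham=3, Ivanov=4.
Type 1 (peak Ivanov at position 4): ranking walks positions 4-3-2-1, expanding outward from the peak — single-peaked.
Type 2 (peak Zhou at position 2): ranking walks positions 2-3-4-1, expanding outward from the peak — single-peaked.
Type 3 (peak Pham at position 3): ranking walks positions 3-4-2-1, expanding outward from the peak — single-peaked.
Type 4 (peak Yilmaz at position 1): ranking walks positions 1-2-3-4, expanding outward from the peak — single-peaked.
Type 5: ranking walks positions 1-4-3-2; Ivanov is ranked above Zhou even though Zhou lies between Ivanov and the peak Yilmaz on the axis — preferences dip and rise again. Not single-peaked.
Type 6 (peak Pham at position 3): ranking walks positions 3-2-1-4, expanding outward from the peak — single-peaked.
Type 5 violates single-peakedness, so the profile is not single-peaked on this axis.

no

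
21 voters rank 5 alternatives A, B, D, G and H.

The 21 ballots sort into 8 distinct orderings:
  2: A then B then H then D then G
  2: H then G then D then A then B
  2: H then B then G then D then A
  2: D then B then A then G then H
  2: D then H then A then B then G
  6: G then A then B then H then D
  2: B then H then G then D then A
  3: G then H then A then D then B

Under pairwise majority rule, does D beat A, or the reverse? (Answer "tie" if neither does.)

Ballots ranking D above A: 2 + 2 + 2 + 2 + 2 = 10.
Ballots ranking A above D: 21 − 10 = 11.
A wins the head-to-head 11–10.

A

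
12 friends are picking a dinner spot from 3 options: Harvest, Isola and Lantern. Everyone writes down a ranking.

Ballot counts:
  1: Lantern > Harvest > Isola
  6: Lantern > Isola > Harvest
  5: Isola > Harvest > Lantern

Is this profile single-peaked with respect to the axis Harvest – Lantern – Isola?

no

Axis positions: Harvest=1, Lantern=2, Isola=3.
Bloc 1 (peak Lantern at position 2): ranking walks positions 2-1-3, expanding outward from the peak — single-peaked.
Bloc 2 (peak Lantern at position 2): ranking walks positions 2-3-1, expanding outward from the peak — single-peaked.
Bloc 3: ranking walks positions 3-1-2; Harvest is ranked above Lantern even though Lantern lies between Harvest and the peak Isola on the axis — preferences dip and rise again. Not single-peaked.
Bloc 3 violates single-peakedness, so the profile is not single-peaked on this axis.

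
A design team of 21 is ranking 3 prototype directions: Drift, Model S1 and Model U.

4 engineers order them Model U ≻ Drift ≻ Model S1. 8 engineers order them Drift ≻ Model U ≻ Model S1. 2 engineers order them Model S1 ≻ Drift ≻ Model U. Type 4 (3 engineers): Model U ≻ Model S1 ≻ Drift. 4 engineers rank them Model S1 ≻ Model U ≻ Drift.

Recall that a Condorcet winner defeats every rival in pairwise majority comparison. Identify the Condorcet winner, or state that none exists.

Model U

Check each pair by majority over 21 ballots:
Drift–Model S1: Drift 12–9.
Drift vs Model U: Model U wins 11–10.
Model S1 vs Model U: Model U wins 15–6.
Only Model U has no losses; Model U is the Condorcet winner.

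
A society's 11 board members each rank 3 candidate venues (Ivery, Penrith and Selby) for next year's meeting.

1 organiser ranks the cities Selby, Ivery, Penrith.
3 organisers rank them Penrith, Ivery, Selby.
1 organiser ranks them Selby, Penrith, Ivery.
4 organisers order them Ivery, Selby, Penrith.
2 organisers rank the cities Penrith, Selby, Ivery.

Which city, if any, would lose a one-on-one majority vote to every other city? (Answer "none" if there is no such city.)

Head-to-head results (11 organisers):
Ivery vs Penrith: Ivery is ranked higher on 1+4 = 5 ballots, Penrith on 6. Penrith wins 6–5.
Ivery vs Selby: Ivery, 7–4.
Penrith vs Selby: Penrith preferred on 3+2 = 5 ballots; Selby wins 6–5.
No city is winless: Ivery beats Selby; Penrith beats Ivery; Selby beats Penrith. There is no Condorcet loser.

none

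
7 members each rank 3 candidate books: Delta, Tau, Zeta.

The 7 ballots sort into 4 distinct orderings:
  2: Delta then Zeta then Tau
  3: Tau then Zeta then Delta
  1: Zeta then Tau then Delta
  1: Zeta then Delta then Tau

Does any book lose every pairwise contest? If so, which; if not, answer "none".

Delta

Head-to-head results (7 members):
Delta vs Tau: Delta preferred on 2+1 = 3 ballots; Tau wins 4–3.
Delta vs Zeta: 2 to 5, Zeta.
Tau vs Zeta: Tau preferred on 3 ballots; Zeta wins 4–3.
Delta loses to every other book — it is the Condorcet loser.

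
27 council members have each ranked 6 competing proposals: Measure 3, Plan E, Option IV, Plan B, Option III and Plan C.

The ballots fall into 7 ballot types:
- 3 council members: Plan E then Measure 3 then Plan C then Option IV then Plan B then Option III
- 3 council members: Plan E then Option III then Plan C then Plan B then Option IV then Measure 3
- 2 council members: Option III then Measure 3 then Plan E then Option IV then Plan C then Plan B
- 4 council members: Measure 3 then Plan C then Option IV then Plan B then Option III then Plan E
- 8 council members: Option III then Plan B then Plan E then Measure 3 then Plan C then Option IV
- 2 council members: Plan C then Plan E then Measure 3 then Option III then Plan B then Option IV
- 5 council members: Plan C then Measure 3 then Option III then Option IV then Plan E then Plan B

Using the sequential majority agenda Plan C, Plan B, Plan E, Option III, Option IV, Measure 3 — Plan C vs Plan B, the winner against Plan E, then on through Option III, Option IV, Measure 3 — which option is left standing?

Round 1: Plan C vs Plan B — 19–8, Plan C advances.
Round 2: Plan C vs Plan E — 11–16, Plan E advances.
Round 3: Plan E vs Option III — 8–19, Option III advances.
Round 4: Option III vs Option IV — 20–7, Option III advances.
Round 5: Option III vs Measure 3 — 13–14, Measure 3 advances.
Measure 3 survives the agenda.

Measure 3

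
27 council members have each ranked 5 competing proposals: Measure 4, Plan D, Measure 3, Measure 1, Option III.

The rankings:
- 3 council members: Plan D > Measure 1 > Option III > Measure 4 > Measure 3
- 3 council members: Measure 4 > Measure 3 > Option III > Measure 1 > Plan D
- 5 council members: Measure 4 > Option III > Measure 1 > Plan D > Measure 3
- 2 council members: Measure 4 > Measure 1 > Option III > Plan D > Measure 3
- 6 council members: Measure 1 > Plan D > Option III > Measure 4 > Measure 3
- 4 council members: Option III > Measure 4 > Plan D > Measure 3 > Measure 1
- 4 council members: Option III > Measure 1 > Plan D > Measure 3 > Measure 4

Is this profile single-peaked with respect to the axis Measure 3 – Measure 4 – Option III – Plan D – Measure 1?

Axis positions: Measure 3=1, Measure 4=2, Option III=3, Plan D=4, Measure 1=5.
Faction 1 (peak Plan D at position 4): ranking walks positions 4-5-3-2-1, expanding outward from the peak — single-peaked.
Faction 2: ranking walks positions 2-1-3-5-4; Measure 1 is ranked above Plan D even though Plan D lies between Measure 1 and the peak Measure 4 on the axis — preferences dip and rise again. Not single-peaked.
Faction 3: ranking walks positions 2-3-5-4-1; Measure 1 is ranked above Plan D even though Plan D lies between Measure 1 and the peak Measure 4 on the axis — preferences dip and rise again. Not single-peaked.
Faction 4: ranking walks positions 2-5-3-4-1; Measure 1 is ranked above Option III even though Option III lies between Measure 1 and the peak Measure 4 on the axis — preferences dip and rise again. Not single-peaked.
Faction 5 (peak Measure 1 at position 5): ranking walks positions 5-4-3-2-1, expanding outward from the peak — single-peaked.
Faction 6 (peak Option III at position 3): ranking walks positions 3-2-4-1-5, expanding outward from the peak — single-peaked.
Faction 7: ranking walks positions 3-5-4-1-2; Measure 1 is ranked above Plan D even though Plan D lies between Measure 1 and the peak Option III on the axis — preferences dip and rise again. Not single-peaked.
Faction 2 violates single-peakedness, so the profile is not single-peaked on this axis.

no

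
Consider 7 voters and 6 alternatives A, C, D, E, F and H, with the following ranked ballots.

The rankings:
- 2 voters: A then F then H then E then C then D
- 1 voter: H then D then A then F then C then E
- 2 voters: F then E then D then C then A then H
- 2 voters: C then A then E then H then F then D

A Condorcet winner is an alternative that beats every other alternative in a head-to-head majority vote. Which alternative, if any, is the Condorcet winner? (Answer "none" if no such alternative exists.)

Pairwise majorities:
A–C: C 4–3.
A–D: A 4–3.
A vs E: A wins 5–2.
A vs F: A wins 5–2.
A vs H: A wins 6–1.
C–D: C 4–3.
C–E: E 4–3.
C–F: F 5–2.
C–H: C 4–3.
D vs E: E wins 6–1.
D vs F: F wins 6–1.
D vs H: H wins 5–2.
E–F: F 5–2.
E vs H: E, 4–3.
F–H: F 4–3.
Each alternative drops at least one matchup (A loses to C; C loses to E; D loses to A; E loses to A; F loses to A; H loses to A); the cycle A beats E beats C beats A rules out a Condorcet winner.

none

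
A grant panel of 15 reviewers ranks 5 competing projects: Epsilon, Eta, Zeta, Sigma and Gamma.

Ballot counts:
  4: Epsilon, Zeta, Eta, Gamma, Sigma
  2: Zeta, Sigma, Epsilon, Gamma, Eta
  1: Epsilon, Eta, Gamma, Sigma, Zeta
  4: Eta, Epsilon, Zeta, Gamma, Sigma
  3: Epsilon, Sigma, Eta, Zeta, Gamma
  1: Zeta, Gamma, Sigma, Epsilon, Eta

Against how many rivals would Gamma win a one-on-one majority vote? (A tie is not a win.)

Gamma against each rival (15 reviewers):
Gamma vs Epsilon: 1 for Gamma, 14 for Epsilon — Epsilon by 14–1.
Gamma vs Eta: Gamma is ranked higher on 2+1 = 3 ballots, Eta on 12. Eta wins 12–3.
Gamma–Zeta: Zeta 14–1.
Gamma vs Sigma: Gamma, 10–5.
Gamma beats Sigma; loses to Epsilon, Eta, Zeta — 1 pairwise win.

1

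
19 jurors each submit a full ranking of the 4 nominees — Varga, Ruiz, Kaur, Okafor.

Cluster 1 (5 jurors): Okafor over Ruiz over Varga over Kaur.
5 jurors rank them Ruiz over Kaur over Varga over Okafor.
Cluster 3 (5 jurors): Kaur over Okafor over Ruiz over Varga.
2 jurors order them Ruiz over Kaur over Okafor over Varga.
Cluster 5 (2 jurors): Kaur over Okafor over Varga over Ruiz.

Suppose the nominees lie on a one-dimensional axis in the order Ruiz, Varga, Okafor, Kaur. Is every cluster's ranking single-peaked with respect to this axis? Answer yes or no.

no

Axis positions: Ruiz=1, Varga=2, Okafor=3, Kaur=4.
Cluster 1: ranking walks positions 3-1-2-4; Ruiz is ranked above Varga even though Varga lies between Ruiz and the peak Okafor on the axis — preferences dip and rise again. Not single-peaked.
Cluster 2: ranking walks positions 1-4-2-3; Kaur is ranked above Varga even though Varga lies between Kaur and the peak Ruiz on the axis — preferences dip and rise again. Not single-peaked.
Cluster 3: ranking walks positions 4-3-1-2; Ruiz is ranked above Varga even though Varga lies between Ruiz and the peak Kaur on the axis — preferences dip and rise again. Not single-peaked.
Cluster 4: ranking walks positions 1-4-3-2; Kaur is ranked above Varga even though Varga lies between Kaur and the peak Ruiz on the axis — preferences dip and rise again. Not single-peaked.
Cluster 5 (peak Kaur at position 4): ranking walks positions 4-3-2-1, expanding outward from the peak — single-peaked.
Cluster 1 violates single-peakedness, so the profile is not single-peaked on this axis.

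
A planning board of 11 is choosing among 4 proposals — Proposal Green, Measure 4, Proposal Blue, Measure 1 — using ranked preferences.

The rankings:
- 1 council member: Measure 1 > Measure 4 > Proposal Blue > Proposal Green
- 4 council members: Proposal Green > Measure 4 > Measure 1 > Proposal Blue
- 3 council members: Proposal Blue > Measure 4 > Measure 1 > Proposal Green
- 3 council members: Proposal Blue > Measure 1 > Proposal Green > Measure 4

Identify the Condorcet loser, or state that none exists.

Head-to-head results (11 council members):
Proposal Green–Measure 4: Proposal Green 7–4.
Proposal Green–Proposal Blue: Proposal Blue 7–4.
Proposal Green vs Measure 1: Proposal Green preferred on 4 ballots; Measure 1 wins 7–4.
Measure 4 vs Proposal Blue: 5 to 6, Proposal Blue.
Measure 4 vs Measure 1: 7 to 4, Measure 4.
Proposal Blue vs Measure 1: Proposal Blue is ranked higher on 3+3 = 6 ballots, Measure 1 on 5. Proposal Blue wins 6–5.
Every option wins at least one matchup (Proposal Green beats Measure 4; Measure 4 beats Measure 1; Proposal Blue beats Proposal Green; Measure 1 beats Proposal Green), so there is no Condorcet loser.

none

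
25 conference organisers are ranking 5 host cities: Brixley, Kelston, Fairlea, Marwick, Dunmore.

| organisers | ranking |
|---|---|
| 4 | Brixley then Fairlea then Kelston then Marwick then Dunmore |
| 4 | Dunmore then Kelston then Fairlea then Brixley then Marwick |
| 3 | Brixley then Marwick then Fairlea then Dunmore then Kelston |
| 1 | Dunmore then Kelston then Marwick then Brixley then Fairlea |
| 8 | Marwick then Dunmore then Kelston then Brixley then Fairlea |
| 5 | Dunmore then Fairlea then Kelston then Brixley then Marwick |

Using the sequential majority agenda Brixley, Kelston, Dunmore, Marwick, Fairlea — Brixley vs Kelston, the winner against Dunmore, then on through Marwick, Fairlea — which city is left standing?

Round 1: Brixley vs Kelston — 7–18, Kelston advances.
Round 2: Kelston vs Dunmore — 4–21, Dunmore advances.
Round 3: Dunmore vs Marwick — 10–15, Marwick advances.
Round 4: Marwick vs Fairlea — 12–13, Fairlea advances.
Fairlea survives the agenda.

Fairlea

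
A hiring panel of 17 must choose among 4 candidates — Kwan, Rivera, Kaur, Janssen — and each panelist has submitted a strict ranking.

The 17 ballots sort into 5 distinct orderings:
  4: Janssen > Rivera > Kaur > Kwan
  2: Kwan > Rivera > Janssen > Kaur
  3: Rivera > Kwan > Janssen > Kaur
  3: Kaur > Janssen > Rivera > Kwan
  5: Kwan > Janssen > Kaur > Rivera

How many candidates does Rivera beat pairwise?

Rivera against each rival (17 committee members):
Rivera vs Kwan: Rivera is ranked higher on 4+3+3 = 10 ballots, Kwan on 7. Rivera wins 10–7.
Rivera vs Kaur: Rivera preferred on 4+2+3 = 9 ballots; Rivera wins 9–8.
Rivera vs Janssen: Janssen, 12–5.
Rivera beats Kwan, Kaur; loses to Janssen — 2 pairwise wins.

2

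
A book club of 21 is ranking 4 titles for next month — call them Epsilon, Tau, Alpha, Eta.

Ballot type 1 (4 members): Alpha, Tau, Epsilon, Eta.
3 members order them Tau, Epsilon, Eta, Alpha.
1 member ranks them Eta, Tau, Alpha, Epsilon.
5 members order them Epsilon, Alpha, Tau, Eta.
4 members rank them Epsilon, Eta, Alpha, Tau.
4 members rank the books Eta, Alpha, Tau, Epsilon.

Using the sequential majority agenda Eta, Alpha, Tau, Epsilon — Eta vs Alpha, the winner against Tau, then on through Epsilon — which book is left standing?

Round 1: Eta vs Alpha — 12–9, Eta advances.
Round 2: Eta vs Tau — 9–12, Tau advances.
Round 3: Tau vs Epsilon — 12–9, Tau advances.
The agenda winner is Tau.

Tau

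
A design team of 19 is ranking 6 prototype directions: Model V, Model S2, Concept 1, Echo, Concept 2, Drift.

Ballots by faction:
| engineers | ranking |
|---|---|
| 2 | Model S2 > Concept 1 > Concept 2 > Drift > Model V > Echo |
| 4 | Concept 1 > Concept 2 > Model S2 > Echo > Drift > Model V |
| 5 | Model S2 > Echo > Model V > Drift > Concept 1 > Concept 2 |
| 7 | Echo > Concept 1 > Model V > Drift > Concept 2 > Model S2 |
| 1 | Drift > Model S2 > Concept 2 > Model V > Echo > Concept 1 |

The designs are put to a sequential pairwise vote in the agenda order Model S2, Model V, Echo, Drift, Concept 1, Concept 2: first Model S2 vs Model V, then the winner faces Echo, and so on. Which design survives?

Concept 1

Round 1: Model S2 vs Model V — 12–7, Model S2 advances.
Round 2: Model S2 vs Echo — 12–7, Model S2 advances.
Round 3: Model S2 vs Drift — 11–8, Model S2 advances.
Round 4: Model S2 vs Concept 1 — 8–11, Concept 1 advances.
Round 5: Concept 1 vs Concept 2 — 18–1, Concept 1 advances.
The agenda winner is Concept 1.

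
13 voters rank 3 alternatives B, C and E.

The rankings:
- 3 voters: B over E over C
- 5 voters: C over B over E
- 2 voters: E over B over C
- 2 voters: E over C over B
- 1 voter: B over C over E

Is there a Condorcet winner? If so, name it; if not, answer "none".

none

Check each pair by majority over 13 ballots:
B vs C: B is ranked higher on 3+2+1 = 6 ballots, C on 7. C wins 7–6.
B vs E: 3+5+1 = 9 for B, 4 for E — B by 9–4.
C vs E: C preferred on 5+1 = 6 ballots; E wins 7–6.
Every alternative loses at least once (B loses to C; C loses to E; E loses to B). The majority relation contains the cycle B → E → C → B, so there is no Condorcet winner.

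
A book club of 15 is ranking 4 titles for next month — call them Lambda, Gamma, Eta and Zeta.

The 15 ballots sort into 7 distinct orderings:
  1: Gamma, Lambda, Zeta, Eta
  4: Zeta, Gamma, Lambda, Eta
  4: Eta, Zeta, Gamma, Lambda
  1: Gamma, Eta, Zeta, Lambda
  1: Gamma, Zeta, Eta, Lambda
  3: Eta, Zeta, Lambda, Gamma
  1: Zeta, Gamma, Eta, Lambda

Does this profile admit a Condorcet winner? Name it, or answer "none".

Check each pair by majority over 15 ballots:
Lambda vs Gamma: 3 to 12, Gamma.
Lambda vs Eta: 1+4 = 5 for Lambda, 10 for Eta — Eta by 10–5.
Lambda vs Zeta: Lambda is ranked higher on 1 ballot, Zeta on 14. Zeta wins 14–1.
Gamma vs Eta: 1+4+1+1+1 = 8 for Gamma, 7 for Eta — Gamma by 8–7.
Gamma vs Zeta: 3 to 12, Zeta.
Eta vs Zeta: 4+1+3 = 8 for Eta, 7 for Zeta — Eta by 8–7.
Every book loses at least once (Lambda loses to Gamma; Gamma loses to Zeta; Eta loses to Gamma; Zeta loses to Eta). The majority relation contains the cycle Gamma → Eta → Zeta → Gamma, so there is no Condorcet winner.

none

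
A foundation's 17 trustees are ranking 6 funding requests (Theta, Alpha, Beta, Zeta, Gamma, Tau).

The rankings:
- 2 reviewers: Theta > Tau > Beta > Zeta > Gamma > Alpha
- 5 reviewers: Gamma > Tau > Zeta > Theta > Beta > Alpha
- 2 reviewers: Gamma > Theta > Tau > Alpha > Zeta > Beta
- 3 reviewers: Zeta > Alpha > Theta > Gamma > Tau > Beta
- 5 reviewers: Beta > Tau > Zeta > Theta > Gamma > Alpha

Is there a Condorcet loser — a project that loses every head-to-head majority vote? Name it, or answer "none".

Alpha

Pairwise majorities:
Theta vs Alpha: 14 to 3, Theta.
Theta vs Beta: 12 to 5, Theta.
Theta vs Zeta: 2+2 = 4 for Theta, 13 for Zeta — Zeta by 13–4.
Theta vs Gamma: Theta preferred on 2+3+5 = 10 ballots; Theta wins 10–7.
Theta vs Tau: 7 to 10, Tau.
Alpha vs Beta: 2+3 = 5 for Alpha, 12 for Beta — Beta by 12–5.
Alpha vs Zeta: Alpha preferred on 2 ballots; Zeta wins 15–2.
Alpha–Gamma: Gamma 14–3.
Alpha vs Tau: Alpha is ranked higher on 3 ballots, Tau on 14. Tau wins 14–3.
Beta vs Zeta: 2+5 = 7 for Beta, 10 for Zeta — Zeta by 10–7.
Beta vs Gamma: Gamma wins 10–7.
Beta–Tau: Tau 12–5.
Zeta vs Gamma: Zeta, 10–7.
Zeta vs Tau: Zeta preferred on 3 ballots; Tau wins 14–3.
Gamma vs Tau: 10 to 7, Gamma.
Only Alpha has no wins; Alpha is the Condorcet loser.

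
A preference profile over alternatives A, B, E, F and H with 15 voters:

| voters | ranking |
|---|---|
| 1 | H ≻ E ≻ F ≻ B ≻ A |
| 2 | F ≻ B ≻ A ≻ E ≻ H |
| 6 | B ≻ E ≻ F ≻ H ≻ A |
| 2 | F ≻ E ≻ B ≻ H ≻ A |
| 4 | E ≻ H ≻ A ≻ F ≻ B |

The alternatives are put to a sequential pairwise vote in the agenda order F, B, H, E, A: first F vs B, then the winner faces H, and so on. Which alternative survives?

E

Round 1: F vs B — 9–6, F advances.
Round 2: F vs H — 10–5, F advances.
Round 3: F vs E — 4–11, E advances.
Round 4: E vs A — 13–2, E advances.
E survives the agenda.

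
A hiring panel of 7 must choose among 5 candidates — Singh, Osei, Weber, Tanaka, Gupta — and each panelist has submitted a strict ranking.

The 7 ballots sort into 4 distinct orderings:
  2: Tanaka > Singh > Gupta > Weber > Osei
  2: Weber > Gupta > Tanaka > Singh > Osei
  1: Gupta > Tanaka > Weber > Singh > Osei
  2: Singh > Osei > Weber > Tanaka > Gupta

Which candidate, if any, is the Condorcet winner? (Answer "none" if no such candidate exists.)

none

Check each pair by majority over 7 ballots:
Singh vs Osei: Singh wins 7–0.
Singh vs Weber: Singh, 4–3.
Singh–Tanaka: Tanaka 5–2.
Singh vs Gupta: Singh, 4–3.
Osei vs Weber: Weber, 5–2.
Osei vs Tanaka: Tanaka, 5–2.
Osei–Gupta: Gupta 5–2.
Weber vs Tanaka: Weber wins 4–3.
Weber–Gupta: Weber 4–3.
Tanaka–Gupta: Tanaka 4–3.
Each candidate drops at least one matchup (Singh loses to Tanaka; Osei loses to Singh; Weber loses to Singh; Tanaka loses to Weber; Gupta loses to Singh); the cycle Singh → Weber → Tanaka → Singh rules out a Condorcet winner.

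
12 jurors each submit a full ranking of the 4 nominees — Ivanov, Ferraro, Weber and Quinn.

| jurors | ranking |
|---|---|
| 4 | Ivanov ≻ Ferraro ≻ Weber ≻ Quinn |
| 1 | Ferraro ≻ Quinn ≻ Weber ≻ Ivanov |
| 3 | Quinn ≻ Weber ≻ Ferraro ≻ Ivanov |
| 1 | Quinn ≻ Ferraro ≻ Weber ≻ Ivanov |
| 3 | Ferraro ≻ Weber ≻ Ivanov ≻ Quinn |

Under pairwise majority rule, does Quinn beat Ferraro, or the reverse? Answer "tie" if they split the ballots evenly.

Ferraro

Ballots ranking Quinn above Ferraro: 3 + 1 = 4.
Ballots ranking Ferraro above Quinn: 12 − 4 = 8.
Ferraro wins the head-to-head 8–4.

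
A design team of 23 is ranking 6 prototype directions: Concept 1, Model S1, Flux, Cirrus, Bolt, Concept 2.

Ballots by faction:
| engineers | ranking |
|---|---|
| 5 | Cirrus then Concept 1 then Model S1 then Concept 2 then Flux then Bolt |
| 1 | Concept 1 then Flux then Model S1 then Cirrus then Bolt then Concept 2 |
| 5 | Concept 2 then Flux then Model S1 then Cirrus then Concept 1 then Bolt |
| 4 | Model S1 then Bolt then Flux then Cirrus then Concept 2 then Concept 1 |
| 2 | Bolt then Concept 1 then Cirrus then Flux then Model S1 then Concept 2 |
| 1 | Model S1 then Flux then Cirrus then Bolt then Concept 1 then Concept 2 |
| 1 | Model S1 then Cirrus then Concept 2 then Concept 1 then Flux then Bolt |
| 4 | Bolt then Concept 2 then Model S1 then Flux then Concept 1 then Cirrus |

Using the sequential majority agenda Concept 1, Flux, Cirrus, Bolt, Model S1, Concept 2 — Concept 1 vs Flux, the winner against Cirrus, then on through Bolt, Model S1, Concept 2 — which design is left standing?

Round 1: Concept 1 vs Flux — 9–14, Flux advances.
Round 2: Flux vs Cirrus — 15–8, Flux advances.
Round 3: Flux vs Bolt — 13–10, Flux advances.
Round 4: Flux vs Model S1 — 8–15, Model S1 advances.
Round 5: Model S1 vs Concept 2 — 14–9, Model S1 advances.
Model S1 survives the agenda.

Model S1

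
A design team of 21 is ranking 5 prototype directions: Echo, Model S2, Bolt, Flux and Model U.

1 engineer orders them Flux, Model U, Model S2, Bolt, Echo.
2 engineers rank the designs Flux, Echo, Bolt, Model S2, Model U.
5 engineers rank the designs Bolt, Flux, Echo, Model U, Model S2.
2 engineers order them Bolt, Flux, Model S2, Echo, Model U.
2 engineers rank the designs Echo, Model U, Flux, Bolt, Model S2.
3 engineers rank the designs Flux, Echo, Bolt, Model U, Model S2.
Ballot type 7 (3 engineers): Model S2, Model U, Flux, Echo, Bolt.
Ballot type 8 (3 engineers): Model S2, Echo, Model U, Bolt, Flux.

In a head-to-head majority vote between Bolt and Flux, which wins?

Flux

Ballots ranking Bolt above Flux: 5 + 2 + 3 = 10.
Ballots ranking Flux above Bolt: 21 − 10 = 11.
Flux wins the head-to-head 11–10.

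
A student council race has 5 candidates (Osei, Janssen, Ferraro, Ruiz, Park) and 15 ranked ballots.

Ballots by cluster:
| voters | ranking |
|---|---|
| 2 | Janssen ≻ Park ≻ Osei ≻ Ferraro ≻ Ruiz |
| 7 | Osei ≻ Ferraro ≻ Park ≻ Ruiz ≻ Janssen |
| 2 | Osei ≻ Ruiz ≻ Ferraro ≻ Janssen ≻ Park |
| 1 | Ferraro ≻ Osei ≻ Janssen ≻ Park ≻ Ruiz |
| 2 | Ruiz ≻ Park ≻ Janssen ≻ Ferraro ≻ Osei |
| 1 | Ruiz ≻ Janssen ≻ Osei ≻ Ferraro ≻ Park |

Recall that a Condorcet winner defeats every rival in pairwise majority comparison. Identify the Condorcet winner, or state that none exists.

Osei

Check each pair by majority over 15 ballots:
Osei vs Janssen: 7+2+1 = 10 for Osei, 5 for Janssen — Osei by 10–5.
Osei vs Ferraro: Osei preferred on 2+7+2+1 = 12 ballots; Osei wins 12–3.
Osei vs Ruiz: Osei, 12–3.
Osei vs Park: 11 to 4, Osei.
Janssen vs Ferraro: Janssen preferred on 2+2+1 = 5 ballots; Ferraro wins 10–5.
Janssen vs Ruiz: Ruiz, 12–3.
Janssen vs Park: Janssen preferred on 2+2+1+1 = 6 ballots; Park wins 9–6.
Ferraro vs Ruiz: Ferraro wins 10–5.
Ferraro vs Park: Ferraro preferred on 7+2+1+1 = 11 ballots; Ferraro wins 11–4.
Ruiz–Park: Park 10–5.
Osei beats each of Janssen, Ferraro, Ruiz, Park — Osei is the Condorcet winner.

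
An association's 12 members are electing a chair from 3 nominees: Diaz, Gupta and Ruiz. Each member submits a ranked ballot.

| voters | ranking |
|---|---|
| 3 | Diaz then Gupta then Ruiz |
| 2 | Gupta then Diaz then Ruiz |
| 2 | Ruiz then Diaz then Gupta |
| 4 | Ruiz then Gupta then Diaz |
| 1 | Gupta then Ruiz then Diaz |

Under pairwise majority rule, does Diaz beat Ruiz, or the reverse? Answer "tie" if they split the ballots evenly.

Ballots ranking Diaz above Ruiz: 3 + 2 = 5.
Ballots ranking Ruiz above Diaz: 12 − 5 = 7.
Ruiz wins the head-to-head 7–5.

Ruiz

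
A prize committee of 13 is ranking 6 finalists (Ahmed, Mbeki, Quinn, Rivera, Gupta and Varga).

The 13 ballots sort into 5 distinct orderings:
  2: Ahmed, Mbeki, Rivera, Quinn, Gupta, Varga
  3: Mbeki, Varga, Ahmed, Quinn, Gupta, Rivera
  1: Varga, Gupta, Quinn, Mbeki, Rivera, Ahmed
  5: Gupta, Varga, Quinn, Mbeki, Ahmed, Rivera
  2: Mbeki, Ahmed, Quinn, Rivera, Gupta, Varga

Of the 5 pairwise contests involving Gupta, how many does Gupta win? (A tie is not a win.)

Gupta against each rival (13 jurors):
Gupta vs Ahmed: Ahmed wins 7–6.
Gupta vs Mbeki: Mbeki wins 7–6.
Gupta vs Quinn: 6 to 7, Quinn.
Gupta vs Rivera: Gupta, 9–4.
Gupta vs Varga: Gupta is ranked higher on 2+5+2 = 9 ballots, Varga on 4. Gupta wins 9–4.
Gupta beats Rivera, Varga; loses to Ahmed, Mbeki, Quinn — 2 pairwise wins.

2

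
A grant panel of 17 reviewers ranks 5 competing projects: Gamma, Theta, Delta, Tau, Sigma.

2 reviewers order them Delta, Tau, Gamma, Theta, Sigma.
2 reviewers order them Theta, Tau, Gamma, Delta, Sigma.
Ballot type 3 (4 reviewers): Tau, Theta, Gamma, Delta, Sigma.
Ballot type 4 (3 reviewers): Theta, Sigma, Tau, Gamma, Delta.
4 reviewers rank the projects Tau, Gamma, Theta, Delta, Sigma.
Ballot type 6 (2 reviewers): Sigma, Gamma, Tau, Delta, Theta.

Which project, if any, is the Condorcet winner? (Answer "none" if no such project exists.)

Pairwise majorities:
Gamma vs Theta: 8 to 9, Theta.
Gamma vs Delta: 15 to 2, Gamma.
Gamma vs Tau: 2 to 15, Tau.
Gamma vs Sigma: Gamma preferred on 2+2+4+4 = 12 ballots; Gamma wins 12–5.
Theta vs Delta: Theta preferred on 2+4+3+4 = 13 ballots; Theta wins 13–4.
Theta vs Tau: Theta is ranked higher on 2+3 = 5 ballots, Tau on 12. Tau wins 12–5.
Theta vs Sigma: 15 to 2, Theta.
Delta vs Tau: 2 to 15, Tau.
Delta vs Sigma: Delta preferred on 2+2+4+4 = 12 ballots; Delta wins 12–5.
Tau vs Sigma: Tau preferred on 2+2+4+4 = 12 ballots; Tau wins 12–5.
Tau wins every pairwise contest, so Tau is the Condorcet winner.

Tau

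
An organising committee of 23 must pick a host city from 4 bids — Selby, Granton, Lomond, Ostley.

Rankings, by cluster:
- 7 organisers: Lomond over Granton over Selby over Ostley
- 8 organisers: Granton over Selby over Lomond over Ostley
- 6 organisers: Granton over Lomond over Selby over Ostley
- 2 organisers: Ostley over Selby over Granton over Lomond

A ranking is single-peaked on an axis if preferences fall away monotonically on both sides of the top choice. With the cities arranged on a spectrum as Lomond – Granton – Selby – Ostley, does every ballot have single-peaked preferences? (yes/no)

Axis positions: Lomond=1, Granton=2, Selby=3, Ostley=4.
Cluster 1 (peak Lomond at position 1): ranking walks positions 1-2-3-4, expanding outward from the peak — single-peaked.
Cluster 2 (peak Granton at position 2): ranking walks positions 2-3-1-4, expanding outward from the peak — single-peaked.
Cluster 3 (peak Granton at position 2): ranking walks positions 2-1-3-4, expanding outward from the peak — single-peaked.
Cluster 4 (peak Ostley at position 4): ranking walks positions 4-3-2-1, expanding outward from the peak — single-peaked.
Every ranking is single-peaked on this axis.

yes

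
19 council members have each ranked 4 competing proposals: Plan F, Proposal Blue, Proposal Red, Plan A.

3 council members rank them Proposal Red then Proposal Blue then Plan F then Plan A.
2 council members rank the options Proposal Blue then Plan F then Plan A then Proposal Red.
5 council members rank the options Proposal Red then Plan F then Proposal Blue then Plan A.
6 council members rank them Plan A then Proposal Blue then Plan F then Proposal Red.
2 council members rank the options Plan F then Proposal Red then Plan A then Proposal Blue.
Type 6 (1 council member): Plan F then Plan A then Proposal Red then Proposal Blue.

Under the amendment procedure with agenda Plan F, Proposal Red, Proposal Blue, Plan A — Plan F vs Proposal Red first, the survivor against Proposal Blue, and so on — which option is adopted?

Proposal Blue

Round 1: Plan F vs Proposal Red — 11–8, Plan F advances.
Round 2: Plan F vs Proposal Blue — 8–11, Proposal Blue advances.
Round 3: Proposal Blue vs Plan A — 10–9, Proposal Blue advances.
The agenda winner is Proposal Blue.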